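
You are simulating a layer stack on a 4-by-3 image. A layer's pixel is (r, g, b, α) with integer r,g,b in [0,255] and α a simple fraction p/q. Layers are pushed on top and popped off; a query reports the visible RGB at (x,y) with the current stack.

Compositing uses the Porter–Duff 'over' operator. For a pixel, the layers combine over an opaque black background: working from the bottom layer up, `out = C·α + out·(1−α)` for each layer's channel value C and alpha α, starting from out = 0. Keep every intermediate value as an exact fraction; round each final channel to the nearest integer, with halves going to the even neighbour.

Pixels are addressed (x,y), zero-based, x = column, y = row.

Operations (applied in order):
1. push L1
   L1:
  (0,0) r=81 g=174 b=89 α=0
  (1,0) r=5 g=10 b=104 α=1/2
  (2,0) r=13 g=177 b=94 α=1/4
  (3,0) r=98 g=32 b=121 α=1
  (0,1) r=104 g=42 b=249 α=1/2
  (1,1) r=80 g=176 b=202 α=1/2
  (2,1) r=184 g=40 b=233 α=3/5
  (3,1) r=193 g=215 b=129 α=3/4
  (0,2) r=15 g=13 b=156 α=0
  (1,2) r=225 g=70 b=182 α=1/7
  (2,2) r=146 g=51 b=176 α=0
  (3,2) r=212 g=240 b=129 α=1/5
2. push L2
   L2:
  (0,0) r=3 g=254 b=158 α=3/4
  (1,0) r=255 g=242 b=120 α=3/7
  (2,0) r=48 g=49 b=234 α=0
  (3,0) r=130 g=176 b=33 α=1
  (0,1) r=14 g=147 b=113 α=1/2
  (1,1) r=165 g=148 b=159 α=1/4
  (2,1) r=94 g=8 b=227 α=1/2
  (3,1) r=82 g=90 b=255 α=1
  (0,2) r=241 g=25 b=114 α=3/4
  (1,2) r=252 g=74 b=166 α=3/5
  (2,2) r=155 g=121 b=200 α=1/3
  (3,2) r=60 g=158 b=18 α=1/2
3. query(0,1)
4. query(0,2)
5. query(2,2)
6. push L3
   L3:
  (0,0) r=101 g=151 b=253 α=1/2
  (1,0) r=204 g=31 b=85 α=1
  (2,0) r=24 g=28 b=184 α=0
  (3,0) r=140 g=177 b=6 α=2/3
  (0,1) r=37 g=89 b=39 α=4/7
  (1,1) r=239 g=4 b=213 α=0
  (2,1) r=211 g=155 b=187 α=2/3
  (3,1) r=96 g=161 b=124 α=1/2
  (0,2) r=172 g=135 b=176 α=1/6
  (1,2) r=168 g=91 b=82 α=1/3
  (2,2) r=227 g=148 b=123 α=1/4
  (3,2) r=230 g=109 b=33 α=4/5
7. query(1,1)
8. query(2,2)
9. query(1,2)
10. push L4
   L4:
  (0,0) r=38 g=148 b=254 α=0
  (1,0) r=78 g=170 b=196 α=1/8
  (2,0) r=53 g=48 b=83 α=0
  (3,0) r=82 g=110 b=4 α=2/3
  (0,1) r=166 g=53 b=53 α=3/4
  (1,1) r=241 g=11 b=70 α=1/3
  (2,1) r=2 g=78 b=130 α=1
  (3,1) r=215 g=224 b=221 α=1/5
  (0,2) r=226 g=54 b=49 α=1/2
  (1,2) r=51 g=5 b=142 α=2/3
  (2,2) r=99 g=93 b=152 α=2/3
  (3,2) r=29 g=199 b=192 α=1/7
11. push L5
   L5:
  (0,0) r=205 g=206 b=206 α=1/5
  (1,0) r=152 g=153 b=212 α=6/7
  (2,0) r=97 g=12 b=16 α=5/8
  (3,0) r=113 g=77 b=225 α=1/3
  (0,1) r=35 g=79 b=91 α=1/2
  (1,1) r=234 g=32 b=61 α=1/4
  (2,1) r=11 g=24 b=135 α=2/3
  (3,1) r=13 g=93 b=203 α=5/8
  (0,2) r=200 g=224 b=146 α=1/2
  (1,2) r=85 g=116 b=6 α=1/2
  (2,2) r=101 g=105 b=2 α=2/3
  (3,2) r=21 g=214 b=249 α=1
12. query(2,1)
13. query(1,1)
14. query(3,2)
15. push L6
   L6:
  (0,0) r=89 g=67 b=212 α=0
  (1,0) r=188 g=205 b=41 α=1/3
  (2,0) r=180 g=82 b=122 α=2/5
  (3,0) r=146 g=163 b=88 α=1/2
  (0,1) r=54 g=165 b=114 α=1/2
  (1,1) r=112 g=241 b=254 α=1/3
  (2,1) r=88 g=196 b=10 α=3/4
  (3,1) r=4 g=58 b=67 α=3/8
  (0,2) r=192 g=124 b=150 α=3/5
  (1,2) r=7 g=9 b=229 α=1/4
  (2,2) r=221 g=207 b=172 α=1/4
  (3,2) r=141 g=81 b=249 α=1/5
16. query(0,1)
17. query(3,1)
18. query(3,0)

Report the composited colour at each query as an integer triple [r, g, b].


query (0,1) [L1,L2] — begin 0,0,0
+L1 (α=1/2) → [52, 21, 249/2]
+L2 (α=1/2) → [33, 84, 475/4]
rounded: [33, 84, 119]

at x=0,y=2 over L1,L2:
L1 α=0: [0, 0, 0]
L2 α=3/4: [723/4, 75/4, 171/2]
→ [181, 19, 86]

at x=2,y=2 over L1,L2:
+L1 (α=0) → [0, 0, 0]
+L2 (α=1/3) → [155/3, 121/3, 200/3]
= [52, 40, 67]

query (1,1) [L1,L2,L3] — begin 0,0,0
L1 α=1/2: [40, 88, 101]
L2 α=1/4: [285/4, 103, 231/2]
L3 α=0: [285/4, 103, 231/2]
→ [71, 103, 116]

at x=2,y=2 over L1,L2,L3:
+L1 (α=0) → [0, 0, 0]
+L2 (α=1/3) → [155/3, 121/3, 200/3]
+L3 (α=1/4) → [191/2, 269/4, 323/4]
= [96, 67, 81]

query (1,2) [L1,L2,L3] — begin 0,0,0
+L1 (α=1/7) → [225/7, 10, 26]
+L2 (α=3/5) → [5742/35, 242/5, 110]
+L3 (α=1/3) → [5788/35, 313/5, 302/3]
= [165, 63, 101]

at x=2,y=1 over L1,L2,L3,L4,L5:
+L1 (α=3/5) → [552/5, 24, 699/5]
+L2 (α=1/2) → [511/5, 16, 917/5]
+L3 (α=2/3) → [2621/15, 326/3, 929/5]
+L4 (α=1) → [2, 78, 130]
+L5 (α=2/3) → [8, 42, 400/3]
→ [8, 42, 133]

at x=1,y=1 over L1,L2,L3,L4,L5:
+L1 (α=1/2) → [40, 88, 101]
+L2 (α=1/4) → [285/4, 103, 231/2]
+L3 (α=0) → [285/4, 103, 231/2]
+L4 (α=1/3) → [767/6, 217/3, 301/3]
+L5 (α=1/4) → [1235/8, 249/4, 181/2]
→ [154, 62, 90]

query (3,2) [L1,L2,L3,L4,L5] — begin 0,0,0
L1 α=1/5: [212/5, 48, 129/5]
L2 α=1/2: [256/5, 103, 219/10]
L3 α=4/5: [4856/25, 539/5, 1539/50]
L4 α=1/7: [29861/175, 4229/35, 9417/175]
L5 α=1: [21, 214, 249]
rounded: [21, 214, 249]

at x=0,y=1 over L1,L2,L3,L4,L5,L6:
+L1 (α=1/2) → [52, 21, 249/2]
+L2 (α=1/2) → [33, 84, 475/4]
+L3 (α=4/7) → [247/7, 608/7, 2049/28]
+L4 (α=3/4) → [3733/28, 1721/28, 6501/112]
+L5 (α=1/2) → [4713/56, 3933/56, 16693/224]
+L6 (α=1/2) → [7737/112, 13173/112, 42229/448]
rounded: [69, 118, 94]

query (3,1) [L1,L2,L3,L4,L5,L6] — begin 0,0,0
after L1 α=3/4: [579/4, 645/4, 387/4]
after L2 α=1: [82, 90, 255]
after L3 α=1/2: [89, 251/2, 379/2]
after L4 α=1/5: [571/5, 726/5, 979/5]
after L5 α=5/8: [1019/20, 4503/40, 2003/10]
after L6 α=3/8: [1067/32, 5895/64, 2405/16]
→ [33, 92, 150]

(3,0) stack=L1,L2,L3,L4,L5,L6; from [0,0,0]:
after L1 α=1: [98, 32, 121]
after L2 α=1: [130, 176, 33]
after L3 α=2/3: [410/3, 530/3, 15]
after L4 α=2/3: [902/9, 1190/9, 23/3]
after L5 α=1/3: [2821/27, 3073/27, 721/9]
after L6 α=1/2: [6763/54, 3737/27, 1513/18]
= [125, 138, 84]


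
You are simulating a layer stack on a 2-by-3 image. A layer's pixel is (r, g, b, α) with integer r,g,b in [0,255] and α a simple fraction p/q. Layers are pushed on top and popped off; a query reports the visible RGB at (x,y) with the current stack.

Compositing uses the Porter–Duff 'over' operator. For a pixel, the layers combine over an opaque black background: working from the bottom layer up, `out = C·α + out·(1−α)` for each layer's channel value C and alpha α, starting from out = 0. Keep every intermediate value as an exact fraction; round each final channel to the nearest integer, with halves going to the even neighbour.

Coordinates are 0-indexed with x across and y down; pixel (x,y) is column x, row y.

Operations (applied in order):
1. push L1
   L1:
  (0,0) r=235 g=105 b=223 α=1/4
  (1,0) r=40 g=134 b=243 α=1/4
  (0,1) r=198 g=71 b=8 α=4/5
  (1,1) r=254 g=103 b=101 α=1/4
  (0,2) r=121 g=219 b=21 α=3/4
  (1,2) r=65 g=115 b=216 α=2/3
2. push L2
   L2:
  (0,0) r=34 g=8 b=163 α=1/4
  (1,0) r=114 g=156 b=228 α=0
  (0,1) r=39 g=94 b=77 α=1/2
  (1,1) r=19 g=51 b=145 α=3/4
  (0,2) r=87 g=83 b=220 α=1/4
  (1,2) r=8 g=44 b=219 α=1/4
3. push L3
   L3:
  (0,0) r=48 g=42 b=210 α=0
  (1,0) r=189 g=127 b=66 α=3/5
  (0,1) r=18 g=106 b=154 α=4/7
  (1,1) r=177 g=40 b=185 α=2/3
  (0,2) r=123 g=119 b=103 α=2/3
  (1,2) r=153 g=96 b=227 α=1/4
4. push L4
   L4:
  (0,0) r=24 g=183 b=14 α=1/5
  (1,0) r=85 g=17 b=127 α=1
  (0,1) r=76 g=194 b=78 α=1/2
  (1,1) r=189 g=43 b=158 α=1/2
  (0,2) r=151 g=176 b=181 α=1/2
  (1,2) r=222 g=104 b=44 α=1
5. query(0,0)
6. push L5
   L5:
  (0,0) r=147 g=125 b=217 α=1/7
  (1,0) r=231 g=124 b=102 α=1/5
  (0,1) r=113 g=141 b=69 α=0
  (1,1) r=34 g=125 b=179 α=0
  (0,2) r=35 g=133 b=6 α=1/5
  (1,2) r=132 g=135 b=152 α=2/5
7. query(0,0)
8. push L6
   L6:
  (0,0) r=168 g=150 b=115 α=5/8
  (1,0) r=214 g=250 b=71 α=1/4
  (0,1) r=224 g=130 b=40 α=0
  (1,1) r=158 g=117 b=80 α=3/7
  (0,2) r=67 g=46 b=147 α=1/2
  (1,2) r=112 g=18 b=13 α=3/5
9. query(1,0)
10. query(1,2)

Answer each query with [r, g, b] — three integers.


query (0,0) [L1,L2,L3,L4] — begin 0,0,0
L1 α=1/4: [235/4, 105/4, 223/4]
L2 α=1/4: [841/16, 347/16, 1321/16]
L3 α=0: [841/16, 347/16, 1321/16]
L4 α=1/5: [937/20, 1079/20, 1377/20]
→ [47, 54, 69]

at x=0,y=0 over L1,L2,L3,L4,L5:
+L1 (α=1/4) → [235/4, 105/4, 223/4]
+L2 (α=1/4) → [841/16, 347/16, 1321/16]
+L3 (α=0) → [841/16, 347/16, 1321/16]
+L4 (α=1/5) → [937/20, 1079/20, 1377/20]
+L5 (α=1/7) → [4281/70, 641/10, 6301/70]
= [61, 64, 90]

query (1,0) [L1,L2,L3,L4,L5,L6] — begin 0,0,0
+L1 (α=1/4) → [10, 67/2, 243/4]
+L2 (α=0) → [10, 67/2, 243/4]
+L3 (α=3/5) → [587/5, 448/5, 639/10]
+L4 (α=1) → [85, 17, 127]
+L5 (α=1/5) → [571/5, 192/5, 122]
+L6 (α=1/4) → [2783/20, 913/10, 437/4]
= [139, 91, 109]

at x=1,y=2 over L1,L2,L3,L4,L5,L6:
+L1 (α=2/3) → [130/3, 230/3, 144]
+L2 (α=1/4) → [69/2, 137/2, 651/4]
+L3 (α=1/4) → [513/8, 603/8, 2861/16]
+L4 (α=1) → [222, 104, 44]
+L5 (α=2/5) → [186, 582/5, 436/5]
+L6 (α=3/5) → [708/5, 1434/25, 1067/25]
→ [142, 57, 43]


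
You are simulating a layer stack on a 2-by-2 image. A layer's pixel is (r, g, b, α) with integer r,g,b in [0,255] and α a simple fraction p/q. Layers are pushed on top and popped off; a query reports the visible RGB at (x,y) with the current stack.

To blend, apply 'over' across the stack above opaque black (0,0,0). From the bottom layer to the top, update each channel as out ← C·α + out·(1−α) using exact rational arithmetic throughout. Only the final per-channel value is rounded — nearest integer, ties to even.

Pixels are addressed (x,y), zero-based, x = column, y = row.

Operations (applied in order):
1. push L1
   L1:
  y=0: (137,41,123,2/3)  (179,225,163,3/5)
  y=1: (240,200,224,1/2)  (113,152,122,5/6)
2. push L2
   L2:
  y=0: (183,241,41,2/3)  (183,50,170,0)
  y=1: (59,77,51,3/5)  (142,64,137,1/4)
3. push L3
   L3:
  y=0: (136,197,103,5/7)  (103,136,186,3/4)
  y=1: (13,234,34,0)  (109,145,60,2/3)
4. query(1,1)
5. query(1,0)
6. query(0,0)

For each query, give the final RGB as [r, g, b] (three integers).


at x=1,y=1 over L1,L2,L3:
L1 α=5/6: [565/6, 380/3, 305/3]
L2 α=1/4: [849/8, 111, 221/2]
L3 α=2/3: [2593/24, 401/3, 461/6]
= [108, 134, 77]

query (1,0) [L1,L2,L3] — begin 0,0,0
+L1 (α=3/5) → [537/5, 135, 489/5]
+L2 (α=0) → [537/5, 135, 489/5]
+L3 (α=3/4) → [1041/10, 543/4, 3279/20]
= [104, 136, 164]

query (0,0) [L1,L2,L3] — begin 0,0,0
L1 α=2/3: [274/3, 82/3, 82]
L2 α=2/3: [1372/9, 1528/9, 164/3]
L3 α=5/7: [8864/63, 1703/9, 1873/21]
rounded: [141, 189, 89]


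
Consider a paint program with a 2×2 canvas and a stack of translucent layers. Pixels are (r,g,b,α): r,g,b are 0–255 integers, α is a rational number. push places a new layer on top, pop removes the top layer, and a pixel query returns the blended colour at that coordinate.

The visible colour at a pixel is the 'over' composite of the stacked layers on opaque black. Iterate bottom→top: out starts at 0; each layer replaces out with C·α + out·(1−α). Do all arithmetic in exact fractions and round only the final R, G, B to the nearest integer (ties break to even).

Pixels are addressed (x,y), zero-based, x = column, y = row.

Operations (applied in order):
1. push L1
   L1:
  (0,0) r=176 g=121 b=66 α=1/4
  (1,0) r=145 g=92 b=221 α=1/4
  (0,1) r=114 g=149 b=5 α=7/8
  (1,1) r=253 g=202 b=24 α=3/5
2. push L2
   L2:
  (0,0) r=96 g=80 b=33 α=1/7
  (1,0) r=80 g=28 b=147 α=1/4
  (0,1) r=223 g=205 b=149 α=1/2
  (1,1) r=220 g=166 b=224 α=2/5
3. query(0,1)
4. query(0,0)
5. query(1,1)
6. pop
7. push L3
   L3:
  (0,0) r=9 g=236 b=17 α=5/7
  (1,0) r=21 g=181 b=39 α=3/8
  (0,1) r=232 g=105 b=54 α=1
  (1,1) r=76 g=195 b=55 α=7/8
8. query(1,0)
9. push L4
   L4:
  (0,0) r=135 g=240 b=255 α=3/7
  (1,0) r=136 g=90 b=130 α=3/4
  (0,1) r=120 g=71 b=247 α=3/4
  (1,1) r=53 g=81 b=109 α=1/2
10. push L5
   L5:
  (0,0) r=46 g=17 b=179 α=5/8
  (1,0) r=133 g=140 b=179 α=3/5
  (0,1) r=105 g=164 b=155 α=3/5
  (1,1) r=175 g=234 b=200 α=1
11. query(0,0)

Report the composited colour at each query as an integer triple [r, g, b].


(0,1) stack=L1,L2; from [0,0,0]:
+L1 (α=7/8) → [399/4, 1043/8, 35/8]
+L2 (α=1/2) → [1291/8, 2683/16, 1227/16]
= [161, 168, 77]

at x=0,y=0 over L1,L2:
L1 α=1/4: [44, 121/4, 33/2]
L2 α=1/7: [360/7, 523/14, 132/7]
→ [51, 37, 19]

at x=1,y=1 over L1,L2:
+L1 (α=3/5) → [759/5, 606/5, 72/5]
+L2 (α=2/5) → [4477/25, 3478/25, 2456/25]
rounded: [179, 139, 98]

(1,0) stack=L1,L3; from [0,0,0]:
+L1 (α=1/4) → [145/4, 23, 221/4]
+L3 (α=3/8) → [977/32, 329/4, 1573/32]
→ [31, 82, 49]

at x=0,y=0 over L1,L3,L4,L5:
L1 α=1/4: [44, 121/4, 33/2]
L3 α=5/7: [19, 2481/14, 118/7]
L4 α=3/7: [481/7, 10002/49, 5827/49]
L5 α=5/8: [3053/56, 34171/392, 7667/49]
rounded: [55, 87, 156]


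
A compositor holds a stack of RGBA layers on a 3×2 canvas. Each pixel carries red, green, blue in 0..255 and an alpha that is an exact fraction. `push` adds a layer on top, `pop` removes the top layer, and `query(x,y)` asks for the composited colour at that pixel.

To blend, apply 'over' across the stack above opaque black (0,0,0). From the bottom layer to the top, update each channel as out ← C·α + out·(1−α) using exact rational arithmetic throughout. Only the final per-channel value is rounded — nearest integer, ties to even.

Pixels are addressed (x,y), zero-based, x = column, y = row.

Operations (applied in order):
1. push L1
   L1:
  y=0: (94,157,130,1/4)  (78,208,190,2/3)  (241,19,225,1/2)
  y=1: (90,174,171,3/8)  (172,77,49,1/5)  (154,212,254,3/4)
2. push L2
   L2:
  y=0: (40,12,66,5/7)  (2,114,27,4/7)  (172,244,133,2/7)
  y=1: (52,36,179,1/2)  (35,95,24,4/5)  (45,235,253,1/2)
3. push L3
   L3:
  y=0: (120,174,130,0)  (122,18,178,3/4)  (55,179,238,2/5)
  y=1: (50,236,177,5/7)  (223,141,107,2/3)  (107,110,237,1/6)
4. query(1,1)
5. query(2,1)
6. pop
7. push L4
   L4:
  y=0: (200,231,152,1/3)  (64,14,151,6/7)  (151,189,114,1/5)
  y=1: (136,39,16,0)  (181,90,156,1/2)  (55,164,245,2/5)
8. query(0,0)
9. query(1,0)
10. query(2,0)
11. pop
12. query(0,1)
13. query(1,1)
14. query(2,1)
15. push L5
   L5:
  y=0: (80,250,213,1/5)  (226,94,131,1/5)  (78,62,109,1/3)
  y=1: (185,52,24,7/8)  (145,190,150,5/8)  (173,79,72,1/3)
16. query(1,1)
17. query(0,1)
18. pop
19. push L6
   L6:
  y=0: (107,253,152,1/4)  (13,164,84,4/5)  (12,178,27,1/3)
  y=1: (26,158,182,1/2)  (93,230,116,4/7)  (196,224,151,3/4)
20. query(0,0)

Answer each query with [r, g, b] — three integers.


at x=1,y=1 over L1,L2,L3:
L1 α=1/5: [172/5, 77/5, 49/5]
L2 α=4/5: [872/25, 1977/25, 529/25]
L3 α=2/3: [12022/75, 3009/25, 5879/75]
rounded: [160, 120, 78]

(2,1) stack=L1,L2,L3; from [0,0,0]:
+L1 (α=3/4) → [231/2, 159, 381/2]
+L2 (α=1/2) → [321/4, 197, 887/4]
+L3 (α=1/6) → [2033/24, 365/2, 5383/24]
= [85, 182, 224]

(0,0) stack=L1,L2,L4; from [0,0,0]:
after L1 α=1/4: [47/2, 157/4, 65/2]
after L2 α=5/7: [247/7, 277/14, 395/7]
after L4 α=1/3: [1894/21, 1894/21, 618/7]
rounded: [90, 90, 88]

(1,0) stack=L1,L2,L4; from [0,0,0]:
+L1 (α=2/3) → [52, 416/3, 380/3]
+L2 (α=4/7) → [164/7, 872/7, 488/7]
+L4 (α=6/7) → [2852/49, 1460/49, 6830/49]
→ [58, 30, 139]

(2,0) stack=L1,L2,L4; from [0,0,0]:
+L1 (α=1/2) → [241/2, 19/2, 225/2]
+L2 (α=2/7) → [1893/14, 153/2, 1657/14]
+L4 (α=1/5) → [4843/35, 99, 4112/35]
rounded: [138, 99, 117]

(0,1) stack=L1,L2; from [0,0,0]:
+L1 (α=3/8) → [135/4, 261/4, 513/8]
+L2 (α=1/2) → [343/8, 405/8, 1945/16]
→ [43, 51, 122]

query (1,1) [L1,L2] — begin 0,0,0
after L1 α=1/5: [172/5, 77/5, 49/5]
after L2 α=4/5: [872/25, 1977/25, 529/25]
= [35, 79, 21]

at x=2,y=1 over L1,L2:
+L1 (α=3/4) → [231/2, 159, 381/2]
+L2 (α=1/2) → [321/4, 197, 887/4]
= [80, 197, 222]

(1,1) stack=L1,L2,L5; from [0,0,0]:
after L1 α=1/5: [172/5, 77/5, 49/5]
after L2 α=4/5: [872/25, 1977/25, 529/25]
after L5 α=5/8: [20741/200, 29681/200, 20337/200]
= [104, 148, 102]

(0,1) stack=L1,L2,L5; from [0,0,0]:
L1 α=3/8: [135/4, 261/4, 513/8]
L2 α=1/2: [343/8, 405/8, 1945/16]
L5 α=7/8: [10703/64, 3317/64, 4633/128]
rounded: [167, 52, 36]

(0,0) stack=L1,L2,L6; from [0,0,0]:
L1 α=1/4: [47/2, 157/4, 65/2]
L2 α=5/7: [247/7, 277/14, 395/7]
L6 α=1/4: [745/14, 4373/56, 2249/28]
= [53, 78, 80]


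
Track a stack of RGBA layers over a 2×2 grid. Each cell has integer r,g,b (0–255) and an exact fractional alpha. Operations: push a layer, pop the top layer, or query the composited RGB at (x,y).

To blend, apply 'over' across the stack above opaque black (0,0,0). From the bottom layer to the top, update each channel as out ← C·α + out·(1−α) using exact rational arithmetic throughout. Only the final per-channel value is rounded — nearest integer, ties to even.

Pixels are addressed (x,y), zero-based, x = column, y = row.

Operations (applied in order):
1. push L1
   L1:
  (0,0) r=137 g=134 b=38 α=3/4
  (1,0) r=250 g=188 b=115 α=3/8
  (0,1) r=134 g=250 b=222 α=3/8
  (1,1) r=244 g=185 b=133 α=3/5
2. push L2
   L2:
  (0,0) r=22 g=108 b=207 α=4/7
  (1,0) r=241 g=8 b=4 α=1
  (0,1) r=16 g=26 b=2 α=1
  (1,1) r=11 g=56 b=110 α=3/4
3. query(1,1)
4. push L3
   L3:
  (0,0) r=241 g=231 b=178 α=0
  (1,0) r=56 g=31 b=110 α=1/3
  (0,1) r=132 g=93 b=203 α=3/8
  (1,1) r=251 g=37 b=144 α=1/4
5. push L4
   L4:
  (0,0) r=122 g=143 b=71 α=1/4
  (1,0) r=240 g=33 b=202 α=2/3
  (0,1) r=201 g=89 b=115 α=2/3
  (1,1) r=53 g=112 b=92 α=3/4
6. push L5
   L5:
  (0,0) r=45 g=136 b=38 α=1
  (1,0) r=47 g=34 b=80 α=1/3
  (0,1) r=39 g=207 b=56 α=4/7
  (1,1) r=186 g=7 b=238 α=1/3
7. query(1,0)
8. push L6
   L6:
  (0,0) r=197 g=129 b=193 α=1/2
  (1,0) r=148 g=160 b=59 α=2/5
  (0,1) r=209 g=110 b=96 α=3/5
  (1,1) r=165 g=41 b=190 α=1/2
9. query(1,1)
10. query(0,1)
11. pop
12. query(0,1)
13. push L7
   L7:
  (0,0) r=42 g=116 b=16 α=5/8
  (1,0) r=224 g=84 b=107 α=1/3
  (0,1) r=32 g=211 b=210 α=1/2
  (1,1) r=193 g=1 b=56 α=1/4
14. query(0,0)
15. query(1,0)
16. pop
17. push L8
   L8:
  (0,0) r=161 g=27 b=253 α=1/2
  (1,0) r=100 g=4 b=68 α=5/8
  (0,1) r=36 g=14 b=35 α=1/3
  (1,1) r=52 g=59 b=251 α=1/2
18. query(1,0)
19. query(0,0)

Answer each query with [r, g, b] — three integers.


query (1,1) [L1,L2] — begin 0,0,0
after L1 α=3/5: [732/5, 111, 399/5]
after L2 α=3/4: [897/20, 279/4, 2049/20]
→ [45, 70, 102]

query (1,0) [L1,L2,L3,L4,L5] — begin 0,0,0
+L1 (α=3/8) → [375/4, 141/2, 345/8]
+L2 (α=1) → [241, 8, 4]
+L3 (α=1/3) → [538/3, 47/3, 118/3]
+L4 (α=2/3) → [1978/9, 245/9, 1330/9]
+L5 (α=1/3) → [4379/27, 796/27, 3380/27]
rounded: [162, 29, 125]

(1,1) stack=L1,L2,L3,L4,L5,L6; from [0,0,0]:
L1 α=3/5: [732/5, 111, 399/5]
L2 α=3/4: [897/20, 279/4, 2049/20]
L3 α=1/4: [7711/80, 985/16, 9027/80]
L4 α=3/4: [20431/320, 6361/64, 31107/320]
L5 α=1/3: [50191/480, 2195/32, 69187/480]
L6 α=1/2: [129391/960, 3507/64, 160387/960]
→ [135, 55, 167]

(0,1) stack=L1,L2,L3,L4,L5,L6; from [0,0,0]:
after L1 α=3/8: [201/4, 375/4, 333/4]
after L2 α=1: [16, 26, 2]
after L3 α=3/8: [119/2, 409/8, 619/8]
after L4 α=2/3: [923/6, 611/8, 2459/24]
after L5 α=4/7: [1235/14, 8457/56, 4251/56]
after L6 α=3/5: [5624/35, 17697/140, 2463/28]
rounded: [161, 126, 88]

at x=0,y=1 over L1,L2,L3,L4,L5:
after L1 α=3/8: [201/4, 375/4, 333/4]
after L2 α=1: [16, 26, 2]
after L3 α=3/8: [119/2, 409/8, 619/8]
after L4 α=2/3: [923/6, 611/8, 2459/24]
after L5 α=4/7: [1235/14, 8457/56, 4251/56]
rounded: [88, 151, 76]

at x=0,y=0 over L1,L2,L3,L4,L5,L7:
after L1 α=3/4: [411/4, 201/2, 57/2]
after L2 α=4/7: [1585/28, 1467/14, 261/2]
after L3 α=0: [1585/28, 1467/14, 261/2]
after L4 α=1/4: [8171/112, 6403/56, 925/8]
after L5 α=1: [45, 136, 38]
after L7 α=5/8: [345/8, 247/2, 97/4]
= [43, 124, 24]

at x=1,y=0 over L1,L2,L3,L4,L5,L7:
+L1 (α=3/8) → [375/4, 141/2, 345/8]
+L2 (α=1) → [241, 8, 4]
+L3 (α=1/3) → [538/3, 47/3, 118/3]
+L4 (α=2/3) → [1978/9, 245/9, 1330/9]
+L5 (α=1/3) → [4379/27, 796/27, 3380/27]
+L7 (α=1/3) → [14806/81, 3860/81, 9649/81]
→ [183, 48, 119]

query (1,0) [L1,L2,L3,L4,L5,L8] — begin 0,0,0
after L1 α=3/8: [375/4, 141/2, 345/8]
after L2 α=1: [241, 8, 4]
after L3 α=1/3: [538/3, 47/3, 118/3]
after L4 α=2/3: [1978/9, 245/9, 1330/9]
after L5 α=1/3: [4379/27, 796/27, 3380/27]
after L8 α=5/8: [8879/72, 122/9, 805/9]
= [123, 14, 89]

(0,0) stack=L1,L2,L3,L4,L5,L8; from [0,0,0]:
L1 α=3/4: [411/4, 201/2, 57/2]
L2 α=4/7: [1585/28, 1467/14, 261/2]
L3 α=0: [1585/28, 1467/14, 261/2]
L4 α=1/4: [8171/112, 6403/56, 925/8]
L5 α=1: [45, 136, 38]
L8 α=1/2: [103, 163/2, 291/2]
rounded: [103, 82, 146]


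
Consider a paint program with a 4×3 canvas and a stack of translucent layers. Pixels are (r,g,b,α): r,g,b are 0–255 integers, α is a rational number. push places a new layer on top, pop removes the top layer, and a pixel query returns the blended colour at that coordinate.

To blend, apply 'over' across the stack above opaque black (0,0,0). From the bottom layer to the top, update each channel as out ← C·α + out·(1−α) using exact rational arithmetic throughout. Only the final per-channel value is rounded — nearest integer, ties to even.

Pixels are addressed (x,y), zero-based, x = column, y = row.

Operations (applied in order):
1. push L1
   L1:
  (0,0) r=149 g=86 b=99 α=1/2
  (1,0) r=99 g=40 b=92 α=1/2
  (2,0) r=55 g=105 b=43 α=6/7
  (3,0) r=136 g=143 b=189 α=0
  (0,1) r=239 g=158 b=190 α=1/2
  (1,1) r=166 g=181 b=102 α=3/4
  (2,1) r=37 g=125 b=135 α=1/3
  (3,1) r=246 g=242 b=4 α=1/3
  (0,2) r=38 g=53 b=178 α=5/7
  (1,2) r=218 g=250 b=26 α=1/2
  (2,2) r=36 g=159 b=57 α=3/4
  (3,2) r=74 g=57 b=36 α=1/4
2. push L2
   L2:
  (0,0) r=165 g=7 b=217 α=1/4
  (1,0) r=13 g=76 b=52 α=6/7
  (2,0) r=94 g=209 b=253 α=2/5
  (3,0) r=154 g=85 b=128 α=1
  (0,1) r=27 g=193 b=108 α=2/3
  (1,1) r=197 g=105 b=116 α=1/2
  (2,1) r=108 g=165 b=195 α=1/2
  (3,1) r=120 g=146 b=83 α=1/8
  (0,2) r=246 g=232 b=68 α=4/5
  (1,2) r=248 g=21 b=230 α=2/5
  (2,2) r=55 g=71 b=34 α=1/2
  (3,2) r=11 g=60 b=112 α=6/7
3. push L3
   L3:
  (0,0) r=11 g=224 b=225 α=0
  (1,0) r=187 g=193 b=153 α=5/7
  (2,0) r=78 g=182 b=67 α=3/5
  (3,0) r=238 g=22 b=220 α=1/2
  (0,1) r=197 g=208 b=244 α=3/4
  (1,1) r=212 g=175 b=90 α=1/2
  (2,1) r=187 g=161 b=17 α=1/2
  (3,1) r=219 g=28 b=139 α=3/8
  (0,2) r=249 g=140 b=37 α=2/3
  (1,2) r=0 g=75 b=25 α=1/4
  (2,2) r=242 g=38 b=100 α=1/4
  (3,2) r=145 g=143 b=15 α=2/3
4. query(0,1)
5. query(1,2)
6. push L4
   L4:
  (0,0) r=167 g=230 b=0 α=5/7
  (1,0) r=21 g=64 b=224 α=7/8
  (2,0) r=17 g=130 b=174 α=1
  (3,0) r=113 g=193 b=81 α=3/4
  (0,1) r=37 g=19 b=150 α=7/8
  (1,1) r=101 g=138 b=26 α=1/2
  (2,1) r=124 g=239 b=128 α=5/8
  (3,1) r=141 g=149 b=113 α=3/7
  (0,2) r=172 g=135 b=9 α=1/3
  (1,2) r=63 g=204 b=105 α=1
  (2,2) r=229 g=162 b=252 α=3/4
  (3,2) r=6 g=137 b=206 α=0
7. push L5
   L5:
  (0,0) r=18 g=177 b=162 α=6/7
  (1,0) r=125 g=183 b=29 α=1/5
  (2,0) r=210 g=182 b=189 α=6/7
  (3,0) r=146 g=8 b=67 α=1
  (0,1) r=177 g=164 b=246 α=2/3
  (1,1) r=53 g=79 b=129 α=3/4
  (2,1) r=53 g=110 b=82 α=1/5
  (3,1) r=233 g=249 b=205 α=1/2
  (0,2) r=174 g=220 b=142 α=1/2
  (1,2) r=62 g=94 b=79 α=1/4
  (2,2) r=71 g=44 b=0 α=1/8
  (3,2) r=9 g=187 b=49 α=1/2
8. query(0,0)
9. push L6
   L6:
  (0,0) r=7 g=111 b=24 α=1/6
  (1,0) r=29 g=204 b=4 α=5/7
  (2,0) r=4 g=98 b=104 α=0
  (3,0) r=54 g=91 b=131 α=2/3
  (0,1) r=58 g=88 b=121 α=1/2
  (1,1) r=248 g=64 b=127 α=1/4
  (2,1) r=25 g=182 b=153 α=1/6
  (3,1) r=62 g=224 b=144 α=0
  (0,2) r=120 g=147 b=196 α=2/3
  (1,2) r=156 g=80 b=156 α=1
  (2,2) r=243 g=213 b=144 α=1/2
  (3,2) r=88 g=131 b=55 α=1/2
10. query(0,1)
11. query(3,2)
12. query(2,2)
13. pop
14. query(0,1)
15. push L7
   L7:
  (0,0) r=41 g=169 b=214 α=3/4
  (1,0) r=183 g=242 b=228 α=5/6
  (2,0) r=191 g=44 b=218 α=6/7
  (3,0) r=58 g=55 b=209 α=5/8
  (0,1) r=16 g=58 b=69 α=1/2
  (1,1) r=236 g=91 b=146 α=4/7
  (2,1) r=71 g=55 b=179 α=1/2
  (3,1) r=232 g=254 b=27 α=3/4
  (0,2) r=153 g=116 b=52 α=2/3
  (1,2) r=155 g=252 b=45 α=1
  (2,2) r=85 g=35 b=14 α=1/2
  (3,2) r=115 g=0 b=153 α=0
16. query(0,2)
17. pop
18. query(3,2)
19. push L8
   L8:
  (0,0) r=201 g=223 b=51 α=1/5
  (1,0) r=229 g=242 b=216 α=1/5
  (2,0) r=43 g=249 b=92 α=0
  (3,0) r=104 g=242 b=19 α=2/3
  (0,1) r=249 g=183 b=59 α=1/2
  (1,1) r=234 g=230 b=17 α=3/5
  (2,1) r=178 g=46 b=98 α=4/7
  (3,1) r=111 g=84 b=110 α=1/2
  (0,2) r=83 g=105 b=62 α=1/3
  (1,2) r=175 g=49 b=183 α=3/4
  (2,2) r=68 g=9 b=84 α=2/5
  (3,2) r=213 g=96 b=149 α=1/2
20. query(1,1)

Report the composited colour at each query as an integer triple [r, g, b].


(0,1) stack=L1,L2,L3; from [0,0,0]:
after L1 α=1/2: [239/2, 79, 95]
after L2 α=2/3: [347/6, 155, 311/3]
after L3 α=3/4: [3893/24, 779/4, 2507/12]
= [162, 195, 209]

query (1,2) [L1,L2,L3] — begin 0,0,0
after L1 α=1/2: [109, 125, 13]
after L2 α=2/5: [823/5, 417/5, 499/5]
after L3 α=1/4: [2469/20, 813/10, 811/10]
= [123, 81, 81]

query (0,0) [L1,L2,L3,L4,L5] — begin 0,0,0
after L1 α=1/2: [149/2, 43, 99/2]
after L2 α=1/4: [777/8, 34, 731/8]
after L3 α=0: [777/8, 34, 731/8]
after L4 α=5/7: [4117/28, 174, 731/28]
after L5 α=6/7: [7141/196, 1236/7, 27947/196]
rounded: [36, 177, 143]

query (0,1) [L1,L2,L3,L4,L5,L6] — begin 0,0,0
L1 α=1/2: [239/2, 79, 95]
L2 α=2/3: [347/6, 155, 311/3]
L3 α=3/4: [3893/24, 779/4, 2507/12]
L4 α=7/8: [10109/192, 1311/32, 15107/96]
L5 α=2/3: [78077/576, 11807/96, 62339/288]
L6 α=1/2: [111485/1152, 20255/192, 97187/576]
= [97, 105, 169]

at x=3,y=2 over L1,L2,L3,L4,L5,L6:
L1 α=1/4: [37/2, 57/4, 9]
L2 α=6/7: [169/14, 1497/28, 681/7]
L3 α=2/3: [4229/42, 9505/84, 297/7]
L4 α=0: [4229/42, 9505/84, 297/7]
L5 α=1/2: [4607/84, 25213/168, 320/7]
L6 α=1/2: [11999/168, 47221/336, 705/14]
→ [71, 141, 50]

(2,2) stack=L1,L2,L3,L4,L5,L6; from [0,0,0]:
+L1 (α=3/4) → [27, 477/4, 171/4]
+L2 (α=1/2) → [41, 761/8, 307/8]
+L3 (α=1/4) → [365/4, 2587/32, 1721/32]
+L4 (α=3/4) → [3113/16, 18139/128, 25913/128]
+L5 (α=1/8) → [22927/128, 132605/1024, 181391/1024]
+L6 (α=1/2) → [54031/256, 350717/2048, 328847/2048]
rounded: [211, 171, 161]

at x=0,y=1 over L1,L2,L3,L4,L5:
after L1 α=1/2: [239/2, 79, 95]
after L2 α=2/3: [347/6, 155, 311/3]
after L3 α=3/4: [3893/24, 779/4, 2507/12]
after L4 α=7/8: [10109/192, 1311/32, 15107/96]
after L5 α=2/3: [78077/576, 11807/96, 62339/288]
rounded: [136, 123, 216]

(0,2) stack=L1,L2,L3,L4,L5,L7; from [0,0,0]:
after L1 α=5/7: [190/7, 265/7, 890/7]
after L2 α=4/5: [7078/35, 6761/35, 2794/35]
after L3 α=2/3: [24508/105, 16561/105, 5384/105]
after L4 α=1/3: [67076/315, 47297/315, 11713/315]
after L5 α=1/2: [60943/315, 116597/630, 56443/630]
after L7 α=2/3: [157333/945, 262757/1890, 121963/1890]
= [166, 139, 65]

query (3,2) [L1,L2,L3,L4,L5] — begin 0,0,0
L1 α=1/4: [37/2, 57/4, 9]
L2 α=6/7: [169/14, 1497/28, 681/7]
L3 α=2/3: [4229/42, 9505/84, 297/7]
L4 α=0: [4229/42, 9505/84, 297/7]
L5 α=1/2: [4607/84, 25213/168, 320/7]
rounded: [55, 150, 46]

query (1,1) [L1,L2,L3,L4,L5,L8] — begin 0,0,0
after L1 α=3/4: [249/2, 543/4, 153/2]
after L2 α=1/2: [643/4, 963/8, 385/4]
after L3 α=1/2: [1491/8, 2363/16, 745/8]
after L4 α=1/2: [2299/16, 4571/32, 953/16]
after L5 α=3/4: [4843/64, 12155/128, 7145/64]
after L8 α=3/5: [27307/160, 11263/64, 8777/160]
→ [171, 176, 55]


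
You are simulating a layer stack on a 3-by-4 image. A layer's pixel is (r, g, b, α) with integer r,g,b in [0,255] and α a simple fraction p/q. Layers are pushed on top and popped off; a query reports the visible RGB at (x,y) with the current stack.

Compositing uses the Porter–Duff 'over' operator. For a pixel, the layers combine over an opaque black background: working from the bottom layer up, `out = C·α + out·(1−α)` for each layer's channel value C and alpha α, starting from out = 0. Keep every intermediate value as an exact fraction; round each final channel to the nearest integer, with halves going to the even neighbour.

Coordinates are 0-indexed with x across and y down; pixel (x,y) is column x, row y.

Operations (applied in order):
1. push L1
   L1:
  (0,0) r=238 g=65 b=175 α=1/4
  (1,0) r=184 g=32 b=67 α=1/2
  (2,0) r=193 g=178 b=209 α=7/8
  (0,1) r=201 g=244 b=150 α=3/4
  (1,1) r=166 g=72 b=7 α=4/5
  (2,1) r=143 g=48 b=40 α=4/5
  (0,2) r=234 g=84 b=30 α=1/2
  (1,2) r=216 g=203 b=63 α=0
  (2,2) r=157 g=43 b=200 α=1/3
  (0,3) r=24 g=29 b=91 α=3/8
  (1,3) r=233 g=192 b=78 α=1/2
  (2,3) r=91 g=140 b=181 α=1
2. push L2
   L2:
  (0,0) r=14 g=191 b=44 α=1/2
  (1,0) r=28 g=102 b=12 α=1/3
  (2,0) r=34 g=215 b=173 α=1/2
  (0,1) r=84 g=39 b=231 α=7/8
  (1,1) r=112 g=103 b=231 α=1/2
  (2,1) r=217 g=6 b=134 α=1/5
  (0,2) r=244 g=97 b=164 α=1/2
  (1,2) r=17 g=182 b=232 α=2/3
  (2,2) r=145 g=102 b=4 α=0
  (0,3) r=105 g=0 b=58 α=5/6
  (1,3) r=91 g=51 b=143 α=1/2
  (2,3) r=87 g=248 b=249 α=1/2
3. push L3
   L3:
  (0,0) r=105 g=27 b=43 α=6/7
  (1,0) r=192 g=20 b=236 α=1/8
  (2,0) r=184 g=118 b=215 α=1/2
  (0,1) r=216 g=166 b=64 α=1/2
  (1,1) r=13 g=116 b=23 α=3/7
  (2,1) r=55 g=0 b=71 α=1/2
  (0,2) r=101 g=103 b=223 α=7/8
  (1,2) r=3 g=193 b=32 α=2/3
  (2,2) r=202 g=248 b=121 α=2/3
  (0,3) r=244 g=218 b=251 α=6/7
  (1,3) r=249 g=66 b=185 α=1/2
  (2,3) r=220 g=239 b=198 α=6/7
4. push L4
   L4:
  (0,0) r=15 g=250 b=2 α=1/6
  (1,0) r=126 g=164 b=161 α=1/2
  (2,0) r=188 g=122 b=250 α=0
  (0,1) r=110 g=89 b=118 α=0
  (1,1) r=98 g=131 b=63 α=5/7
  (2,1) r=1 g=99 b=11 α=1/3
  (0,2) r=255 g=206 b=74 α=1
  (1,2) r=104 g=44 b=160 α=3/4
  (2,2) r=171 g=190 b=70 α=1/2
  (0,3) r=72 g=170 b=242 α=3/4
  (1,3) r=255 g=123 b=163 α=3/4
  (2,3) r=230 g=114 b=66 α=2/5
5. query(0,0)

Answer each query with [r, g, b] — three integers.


at x=0,y=0 over L1,L2,L3,L4:
after L1 α=1/4: [119/2, 65/4, 175/4]
after L2 α=1/2: [147/4, 829/8, 351/8]
after L3 α=6/7: [381/4, 2125/56, 345/8]
after L4 α=1/6: [655/8, 24625/336, 1741/48]
rounded: [82, 73, 36]


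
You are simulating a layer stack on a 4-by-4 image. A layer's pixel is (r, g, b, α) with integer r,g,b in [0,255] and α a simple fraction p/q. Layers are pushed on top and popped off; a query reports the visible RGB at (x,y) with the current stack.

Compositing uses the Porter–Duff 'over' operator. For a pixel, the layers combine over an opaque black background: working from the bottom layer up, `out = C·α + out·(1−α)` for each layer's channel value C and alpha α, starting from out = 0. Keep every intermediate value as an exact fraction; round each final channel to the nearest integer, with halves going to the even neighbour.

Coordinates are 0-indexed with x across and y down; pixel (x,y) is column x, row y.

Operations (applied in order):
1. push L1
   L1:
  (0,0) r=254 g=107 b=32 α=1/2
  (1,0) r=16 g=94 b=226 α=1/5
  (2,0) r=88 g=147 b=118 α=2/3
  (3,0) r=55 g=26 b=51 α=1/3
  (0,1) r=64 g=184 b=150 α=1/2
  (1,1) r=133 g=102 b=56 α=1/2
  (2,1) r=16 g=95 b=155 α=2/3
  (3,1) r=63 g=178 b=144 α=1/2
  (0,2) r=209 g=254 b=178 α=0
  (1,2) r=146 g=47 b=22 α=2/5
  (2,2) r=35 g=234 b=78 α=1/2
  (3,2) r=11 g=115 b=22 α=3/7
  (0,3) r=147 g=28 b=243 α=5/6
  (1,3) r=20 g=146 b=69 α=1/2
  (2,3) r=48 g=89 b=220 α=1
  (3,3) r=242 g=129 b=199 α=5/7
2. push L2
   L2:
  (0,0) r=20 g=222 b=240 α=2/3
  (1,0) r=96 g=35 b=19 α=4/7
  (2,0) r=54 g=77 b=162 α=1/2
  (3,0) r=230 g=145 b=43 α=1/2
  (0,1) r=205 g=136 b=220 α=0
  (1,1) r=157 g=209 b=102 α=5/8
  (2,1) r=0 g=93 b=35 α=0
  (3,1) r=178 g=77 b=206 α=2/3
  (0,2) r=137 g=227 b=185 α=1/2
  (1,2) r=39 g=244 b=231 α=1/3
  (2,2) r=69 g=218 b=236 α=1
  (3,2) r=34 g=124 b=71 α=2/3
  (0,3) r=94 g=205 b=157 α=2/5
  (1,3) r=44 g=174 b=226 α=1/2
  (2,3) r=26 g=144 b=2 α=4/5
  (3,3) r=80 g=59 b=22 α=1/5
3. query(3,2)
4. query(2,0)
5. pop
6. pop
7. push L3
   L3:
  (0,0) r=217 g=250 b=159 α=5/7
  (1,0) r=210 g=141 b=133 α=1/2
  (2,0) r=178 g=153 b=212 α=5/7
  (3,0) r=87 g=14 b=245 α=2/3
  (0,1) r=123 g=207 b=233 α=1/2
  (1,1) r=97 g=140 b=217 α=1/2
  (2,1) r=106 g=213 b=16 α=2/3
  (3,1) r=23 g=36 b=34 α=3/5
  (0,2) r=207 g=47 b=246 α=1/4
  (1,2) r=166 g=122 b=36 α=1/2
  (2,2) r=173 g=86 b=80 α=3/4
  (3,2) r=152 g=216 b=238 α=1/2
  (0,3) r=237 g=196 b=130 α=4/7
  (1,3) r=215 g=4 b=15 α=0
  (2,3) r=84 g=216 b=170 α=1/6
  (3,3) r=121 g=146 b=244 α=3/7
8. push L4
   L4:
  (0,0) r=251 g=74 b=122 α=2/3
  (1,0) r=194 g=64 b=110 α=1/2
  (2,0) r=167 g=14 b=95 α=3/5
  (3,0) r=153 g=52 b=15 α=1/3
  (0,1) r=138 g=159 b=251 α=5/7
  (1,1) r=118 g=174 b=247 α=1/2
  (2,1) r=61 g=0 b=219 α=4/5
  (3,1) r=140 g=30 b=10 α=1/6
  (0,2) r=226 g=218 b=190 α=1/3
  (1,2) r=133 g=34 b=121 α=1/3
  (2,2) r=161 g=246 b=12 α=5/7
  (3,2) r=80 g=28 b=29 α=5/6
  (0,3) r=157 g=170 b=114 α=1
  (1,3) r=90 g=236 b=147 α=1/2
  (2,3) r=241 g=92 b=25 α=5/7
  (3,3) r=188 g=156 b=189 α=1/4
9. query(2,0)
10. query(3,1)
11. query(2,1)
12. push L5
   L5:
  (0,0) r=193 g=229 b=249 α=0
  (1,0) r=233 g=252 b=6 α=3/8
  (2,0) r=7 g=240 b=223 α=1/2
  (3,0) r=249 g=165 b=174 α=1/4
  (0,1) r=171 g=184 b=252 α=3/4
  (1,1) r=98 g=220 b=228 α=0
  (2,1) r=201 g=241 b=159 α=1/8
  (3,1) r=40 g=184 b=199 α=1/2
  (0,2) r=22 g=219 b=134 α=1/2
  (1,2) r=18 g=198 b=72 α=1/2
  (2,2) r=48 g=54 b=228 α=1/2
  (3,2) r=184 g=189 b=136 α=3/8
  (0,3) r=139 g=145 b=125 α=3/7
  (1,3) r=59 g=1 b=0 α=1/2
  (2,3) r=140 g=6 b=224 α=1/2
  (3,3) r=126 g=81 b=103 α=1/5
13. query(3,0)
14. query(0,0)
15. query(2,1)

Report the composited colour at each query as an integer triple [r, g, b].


(3,2) stack=L1,L2; from [0,0,0]:
after L1 α=3/7: [33/7, 345/7, 66/7]
after L2 α=2/3: [509/21, 2081/21, 1060/21]
→ [24, 99, 50]

at x=2,y=0 over L1,L2:
+L1 (α=2/3) → [176/3, 98, 236/3]
+L2 (α=1/2) → [169/3, 175/2, 361/3]
→ [56, 88, 120]

at x=2,y=0 over L3,L4:
L3 α=5/7: [890/7, 765/7, 1060/7]
L4 α=3/5: [5287/35, 1824/35, 823/7]
= [151, 52, 118]

at x=3,y=1 over L3,L4:
L3 α=3/5: [69/5, 108/5, 102/5]
L4 α=1/6: [209/6, 23, 56/3]
= [35, 23, 19]

(2,1) stack=L3,L4; from [0,0,0]:
L3 α=2/3: [212/3, 142, 32/3]
L4 α=4/5: [944/15, 142/5, 532/3]
→ [63, 28, 177]

(3,0) stack=L3,L4,L5; from [0,0,0]:
L3 α=2/3: [58, 28/3, 490/3]
L4 α=1/3: [269/3, 212/9, 1025/9]
L5 α=1/4: [259/2, 707/12, 1547/12]
→ [130, 59, 129]

(0,0) stack=L3,L4,L5; from [0,0,0]:
after L3 α=5/7: [155, 1250/7, 795/7]
after L4 α=2/3: [219, 762/7, 2503/21]
after L5 α=0: [219, 762/7, 2503/21]
= [219, 109, 119]

(2,1) stack=L3,L4,L5; from [0,0,0]:
+L3 (α=2/3) → [212/3, 142, 32/3]
+L4 (α=4/5) → [944/15, 142/5, 532/3]
+L5 (α=1/8) → [9623/120, 2199/40, 4201/24]
→ [80, 55, 175]


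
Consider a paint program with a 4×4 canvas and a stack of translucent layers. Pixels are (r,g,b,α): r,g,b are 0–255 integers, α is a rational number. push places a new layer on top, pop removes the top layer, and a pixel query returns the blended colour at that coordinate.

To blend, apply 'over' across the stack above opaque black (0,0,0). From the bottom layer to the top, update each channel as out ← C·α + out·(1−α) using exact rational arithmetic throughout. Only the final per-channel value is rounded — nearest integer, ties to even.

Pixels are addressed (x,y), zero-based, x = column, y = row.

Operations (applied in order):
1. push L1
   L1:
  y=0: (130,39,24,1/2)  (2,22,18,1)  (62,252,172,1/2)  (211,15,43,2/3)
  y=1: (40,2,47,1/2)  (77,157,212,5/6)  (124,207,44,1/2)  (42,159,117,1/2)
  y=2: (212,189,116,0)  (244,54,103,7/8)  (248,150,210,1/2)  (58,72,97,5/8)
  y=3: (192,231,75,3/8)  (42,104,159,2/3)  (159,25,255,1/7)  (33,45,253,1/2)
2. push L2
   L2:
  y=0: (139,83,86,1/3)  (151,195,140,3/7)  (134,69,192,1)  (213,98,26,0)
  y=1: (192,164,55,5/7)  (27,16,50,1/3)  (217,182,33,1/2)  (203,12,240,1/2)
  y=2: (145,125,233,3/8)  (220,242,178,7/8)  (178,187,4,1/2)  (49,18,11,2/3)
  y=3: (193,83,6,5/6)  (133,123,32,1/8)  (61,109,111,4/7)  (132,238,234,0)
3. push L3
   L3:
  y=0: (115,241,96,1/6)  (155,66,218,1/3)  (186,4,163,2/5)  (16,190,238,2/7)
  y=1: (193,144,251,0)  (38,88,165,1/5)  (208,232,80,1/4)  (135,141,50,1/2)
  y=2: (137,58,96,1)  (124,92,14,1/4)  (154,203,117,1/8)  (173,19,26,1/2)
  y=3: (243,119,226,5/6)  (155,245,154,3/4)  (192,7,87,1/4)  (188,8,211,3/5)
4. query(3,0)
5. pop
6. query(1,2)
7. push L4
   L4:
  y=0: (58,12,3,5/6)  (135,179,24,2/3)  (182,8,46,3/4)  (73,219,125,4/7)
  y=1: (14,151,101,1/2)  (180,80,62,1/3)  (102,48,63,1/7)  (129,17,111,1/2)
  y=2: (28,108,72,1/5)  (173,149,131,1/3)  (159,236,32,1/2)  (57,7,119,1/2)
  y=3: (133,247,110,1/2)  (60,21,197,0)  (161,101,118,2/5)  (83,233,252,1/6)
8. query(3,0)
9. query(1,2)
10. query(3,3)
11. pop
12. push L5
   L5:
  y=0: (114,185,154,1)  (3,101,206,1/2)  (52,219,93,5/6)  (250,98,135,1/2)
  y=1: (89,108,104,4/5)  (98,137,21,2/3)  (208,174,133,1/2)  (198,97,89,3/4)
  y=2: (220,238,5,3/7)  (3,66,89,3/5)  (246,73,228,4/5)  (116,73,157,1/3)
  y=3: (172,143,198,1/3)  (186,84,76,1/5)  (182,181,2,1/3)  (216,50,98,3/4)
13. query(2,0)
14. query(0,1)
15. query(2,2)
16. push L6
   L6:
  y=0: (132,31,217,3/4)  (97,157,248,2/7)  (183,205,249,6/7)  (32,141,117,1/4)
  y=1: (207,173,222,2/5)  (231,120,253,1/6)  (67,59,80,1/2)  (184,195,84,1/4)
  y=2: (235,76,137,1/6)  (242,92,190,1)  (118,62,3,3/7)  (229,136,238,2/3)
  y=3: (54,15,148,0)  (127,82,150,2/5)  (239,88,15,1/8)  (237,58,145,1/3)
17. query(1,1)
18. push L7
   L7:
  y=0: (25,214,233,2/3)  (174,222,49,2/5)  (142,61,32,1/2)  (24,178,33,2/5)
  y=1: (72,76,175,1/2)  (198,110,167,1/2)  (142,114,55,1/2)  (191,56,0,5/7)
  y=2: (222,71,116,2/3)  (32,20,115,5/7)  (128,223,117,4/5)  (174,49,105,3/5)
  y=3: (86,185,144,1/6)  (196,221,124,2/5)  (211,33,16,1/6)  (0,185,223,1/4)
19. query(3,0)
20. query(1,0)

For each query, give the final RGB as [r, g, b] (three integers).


(3,0) stack=L1,L2,L3; from [0,0,0]:
+L1 (α=2/3) → [422/3, 10, 86/3]
+L2 (α=0) → [422/3, 10, 86/3]
+L3 (α=2/7) → [2206/21, 430/7, 1858/21]
= [105, 61, 88]

query (1,2) [L1,L2] — begin 0,0,0
after L1 α=7/8: [427/2, 189/4, 721/8]
after L2 α=7/8: [3507/16, 6965/32, 10689/64]
→ [219, 218, 167]

query (3,0) [L1,L2,L4] — begin 0,0,0
after L1 α=2/3: [422/3, 10, 86/3]
after L2 α=0: [422/3, 10, 86/3]
after L4 α=4/7: [102, 906/7, 586/7]
= [102, 129, 84]

at x=1,y=2 over L1,L2,L4:
after L1 α=7/8: [427/2, 189/4, 721/8]
after L2 α=7/8: [3507/16, 6965/32, 10689/64]
after L4 α=1/3: [4891/24, 9349/48, 14881/96]
= [204, 195, 155]

(3,3) stack=L1,L2,L4; from [0,0,0]:
L1 α=1/2: [33/2, 45/2, 253/2]
L2 α=0: [33/2, 45/2, 253/2]
L4 α=1/6: [331/12, 691/12, 1769/12]
rounded: [28, 58, 147]

at x=2,y=0 over L1,L2,L5:
after L1 α=1/2: [31, 126, 86]
after L2 α=1: [134, 69, 192]
after L5 α=5/6: [197/3, 194, 219/2]
= [66, 194, 110]

query (0,1) [L1,L2,L5] — begin 0,0,0
+L1 (α=1/2) → [20, 1, 47/2]
+L2 (α=5/7) → [1000/7, 822/7, 46]
+L5 (α=4/5) → [3492/35, 3846/35, 462/5]
→ [100, 110, 92]

(2,2) stack=L1,L2,L5; from [0,0,0]:
+L1 (α=1/2) → [124, 75, 105]
+L2 (α=1/2) → [151, 131, 109/2]
+L5 (α=4/5) → [227, 423/5, 1933/10]
rounded: [227, 85, 193]

query (1,1) [L1,L2,L5,L6] — begin 0,0,0
L1 α=5/6: [385/6, 785/6, 530/3]
L2 α=1/3: [466/9, 833/9, 1210/9]
L5 α=2/3: [2230/27, 3299/27, 1588/27]
L6 α=1/6: [17387/162, 19735/162, 14771/162]
rounded: [107, 122, 91]

at x=3,y=0 over L1,L2,L5,L6,L7:
+L1 (α=2/3) → [422/3, 10, 86/3]
+L2 (α=0) → [422/3, 10, 86/3]
+L5 (α=1/2) → [586/3, 54, 491/6]
+L6 (α=1/4) → [309/2, 303/4, 725/8]
+L7 (α=2/5) → [1023/10, 2333/20, 2703/40]
→ [102, 117, 68]

at x=1,y=0 over L1,L2,L5,L6,L7:
+L1 (α=1) → [2, 22, 18]
+L2 (α=3/7) → [461/7, 673/7, 492/7]
+L5 (α=1/2) → [241/7, 690/7, 967/7]
+L6 (α=2/7) → [2563/49, 5648/49, 8307/49]
+L7 (α=2/5) → [24741/245, 7740/49, 29723/245]
= [101, 158, 121]


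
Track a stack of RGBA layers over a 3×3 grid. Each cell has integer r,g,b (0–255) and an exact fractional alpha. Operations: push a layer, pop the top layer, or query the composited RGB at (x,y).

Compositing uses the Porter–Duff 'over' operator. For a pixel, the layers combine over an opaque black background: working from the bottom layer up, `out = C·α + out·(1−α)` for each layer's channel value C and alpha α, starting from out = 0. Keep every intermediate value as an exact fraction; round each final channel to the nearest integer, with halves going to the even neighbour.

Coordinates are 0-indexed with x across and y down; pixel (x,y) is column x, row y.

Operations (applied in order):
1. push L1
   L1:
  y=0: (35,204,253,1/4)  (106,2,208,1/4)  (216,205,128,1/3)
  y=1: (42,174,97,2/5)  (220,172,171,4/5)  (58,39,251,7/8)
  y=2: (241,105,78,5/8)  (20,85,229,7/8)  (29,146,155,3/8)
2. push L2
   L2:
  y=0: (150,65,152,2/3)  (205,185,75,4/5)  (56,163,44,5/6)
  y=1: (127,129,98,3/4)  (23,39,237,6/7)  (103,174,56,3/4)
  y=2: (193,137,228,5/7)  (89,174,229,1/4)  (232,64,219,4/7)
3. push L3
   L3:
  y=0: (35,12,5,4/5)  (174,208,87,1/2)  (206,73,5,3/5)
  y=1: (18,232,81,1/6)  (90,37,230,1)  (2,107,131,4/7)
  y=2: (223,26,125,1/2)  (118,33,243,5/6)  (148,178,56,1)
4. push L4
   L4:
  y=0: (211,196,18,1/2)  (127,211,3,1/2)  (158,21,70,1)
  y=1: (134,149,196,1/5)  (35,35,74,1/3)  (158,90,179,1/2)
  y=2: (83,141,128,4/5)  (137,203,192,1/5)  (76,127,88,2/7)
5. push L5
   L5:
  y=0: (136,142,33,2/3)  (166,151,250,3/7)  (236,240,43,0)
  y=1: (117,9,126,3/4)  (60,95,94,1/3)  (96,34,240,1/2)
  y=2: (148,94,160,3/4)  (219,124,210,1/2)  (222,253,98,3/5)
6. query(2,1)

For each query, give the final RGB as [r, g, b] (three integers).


query (2,1) [L1,L2,L3,L4,L5] — begin 0,0,0
L1 α=7/8: [203/4, 273/8, 1757/8]
L2 α=3/4: [1439/16, 4449/32, 3101/32]
L3 α=4/7: [635/16, 27043/224, 26071/224]
L4 α=1/2: [3163/32, 47203/448, 66167/448]
L5 α=1/2: [6235/64, 62435/896, 173687/896]
→ [97, 70, 194]
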